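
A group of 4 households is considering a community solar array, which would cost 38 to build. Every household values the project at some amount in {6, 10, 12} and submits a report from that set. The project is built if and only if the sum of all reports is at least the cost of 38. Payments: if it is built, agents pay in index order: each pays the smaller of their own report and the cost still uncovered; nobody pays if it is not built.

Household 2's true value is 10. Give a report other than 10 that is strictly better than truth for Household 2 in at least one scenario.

Suppose Household 1 reports 10, Household 3 reports 10 and Household 4 reports 12.
Report 10: project built, pays 10, utility 10 - 10 = 0.
Report 6: project built, pays 6, utility 10 - 6 = 4.
So reporting 6 beats truth here (4 > 0).

6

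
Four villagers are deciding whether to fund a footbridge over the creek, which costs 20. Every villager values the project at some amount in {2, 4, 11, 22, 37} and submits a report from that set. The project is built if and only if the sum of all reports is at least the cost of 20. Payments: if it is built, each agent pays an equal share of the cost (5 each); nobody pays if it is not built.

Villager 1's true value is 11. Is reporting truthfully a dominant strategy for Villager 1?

Consider the case where Villager 2 reports 2, Villager 3 reports 2 and Villager 4 reports 2.
Truthful report 11: project not built, utility 0.
Report 22 instead: project built, pays 5, utility 11 - 5 = 6.
Since 6 > 0, reporting 22 is strictly better here, so truthful reporting is not dominant.

No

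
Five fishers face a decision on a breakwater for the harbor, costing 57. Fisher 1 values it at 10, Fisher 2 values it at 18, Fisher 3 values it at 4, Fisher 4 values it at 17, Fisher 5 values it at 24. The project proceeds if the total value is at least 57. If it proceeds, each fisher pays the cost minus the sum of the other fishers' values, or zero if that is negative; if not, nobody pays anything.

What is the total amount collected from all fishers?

Total value 73 ≥ cost 57, so it is built.
Fisher 1: others sum to 63; max(0, 57 - 63) = 0.
Fisher 2: others sum to 55; max(0, 57 - 55) = 2.
Fisher 3: others sum to 69; max(0, 57 - 69) = 0.
Fisher 4: others sum to 56; max(0, 57 - 56) = 1.
Fisher 5: others sum to 49; max(0, 57 - 49) = 8.
Total collected = 0 + 2 + 0 + 1 + 8 = 11.

11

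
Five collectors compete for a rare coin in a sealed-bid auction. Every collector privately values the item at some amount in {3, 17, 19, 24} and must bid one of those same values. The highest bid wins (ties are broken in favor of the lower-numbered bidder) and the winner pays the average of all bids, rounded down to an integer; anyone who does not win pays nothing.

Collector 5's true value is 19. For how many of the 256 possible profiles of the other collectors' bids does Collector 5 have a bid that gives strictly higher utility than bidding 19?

Others bid (3, 3, 3, 3): truth gives 13; bid 17 gives 14 > 13. Violating.
Others bid (3, 3, 3, 19): truth gives 0; bid 24 gives 9 > 0. Violating.
Others bid (3, 3, 17, 19): truth gives 0; bid 24 gives 6 > 0. Violating.
Others bid (3, 3, 19, 3): truth gives 0; bid 24 gives 9 > 0. Violating.
Others bid (3, 3, 3, 17): truth gives 10; no alternative beats it.
Others bid (3, 3, 3, 24): truth gives 0; no alternative beats it.
(Checking all 256 profiles: 55 have a profitable deviation, 201 do not.)

55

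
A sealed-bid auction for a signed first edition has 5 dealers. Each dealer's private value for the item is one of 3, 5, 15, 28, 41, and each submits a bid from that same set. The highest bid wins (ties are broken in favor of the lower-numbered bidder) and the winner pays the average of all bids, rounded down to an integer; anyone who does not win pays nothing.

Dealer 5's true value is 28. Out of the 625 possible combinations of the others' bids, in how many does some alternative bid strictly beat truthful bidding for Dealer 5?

186

Others bid (3, 3, 3, 3): truth gives 20; bid 5 gives 25 > 20. Violating.
Others bid (3, 3, 3, 5): truth gives 20; bid 15 gives 23 > 20. Violating.
Others bid (3, 3, 3, 28): truth gives 0; bid 41 gives 13 > 0. Violating.
Others bid (3, 3, 5, 3): truth gives 20; bid 15 gives 23 > 20. Violating.
Others bid (3, 3, 3, 15): truth gives 18; no alternative beats it.
Others bid (3, 3, 3, 41): truth gives 0; no alternative beats it.
(Checking all 625 profiles: 186 have a profitable deviation, 439 do not.)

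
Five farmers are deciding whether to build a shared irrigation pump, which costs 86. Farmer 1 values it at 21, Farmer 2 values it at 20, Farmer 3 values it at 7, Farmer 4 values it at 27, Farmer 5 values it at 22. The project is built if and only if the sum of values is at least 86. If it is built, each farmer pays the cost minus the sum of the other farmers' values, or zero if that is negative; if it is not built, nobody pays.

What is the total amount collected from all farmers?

46

Total value 97 ≥ cost 86, so it is built.
Farmer 1: others sum to 76; max(0, 86 - 76) = 10.
Farmer 2: others sum to 77; max(0, 86 - 77) = 9.
Farmer 3: others sum to 90; max(0, 86 - 90) = 0.
Farmer 4: others sum to 70; max(0, 86 - 70) = 16.
Farmer 5: others sum to 75; max(0, 86 - 75) = 11.
Total collected = 10 + 9 + 0 + 16 + 11 = 46.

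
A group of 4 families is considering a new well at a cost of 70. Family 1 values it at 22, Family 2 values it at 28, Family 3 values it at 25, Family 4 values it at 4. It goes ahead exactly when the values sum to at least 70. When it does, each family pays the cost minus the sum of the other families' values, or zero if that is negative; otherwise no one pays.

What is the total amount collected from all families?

Total value 79 ≥ cost 70, so it is built.
Family 1: others sum to 57; max(0, 70 - 57) = 13.
Family 2: others sum to 51; max(0, 70 - 51) = 19.
Family 3: others sum to 54; max(0, 70 - 54) = 16.
Family 4: others sum to 75; max(0, 70 - 75) = 0.
Total collected = 13 + 19 + 16 + 0 = 48.

48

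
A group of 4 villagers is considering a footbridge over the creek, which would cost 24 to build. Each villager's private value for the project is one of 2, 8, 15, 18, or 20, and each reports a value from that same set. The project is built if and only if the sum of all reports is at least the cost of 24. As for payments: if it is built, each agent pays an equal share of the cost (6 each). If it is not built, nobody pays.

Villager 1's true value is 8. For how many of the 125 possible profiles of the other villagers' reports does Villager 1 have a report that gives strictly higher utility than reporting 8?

Others report (2, 2, 2): truth gives 0; report 18 gives 2 > 0. Violating.
Others report (2, 2, 8): truth gives 0; report 15 gives 2 > 0. Violating.
Others report (2, 8, 2): truth gives 0; report 15 gives 2 > 0. Violating.
Others report (8, 2, 2): truth gives 0; report 15 gives 2 > 0. Violating.
Others report (2, 2, 15): truth gives 2; no alternative beats it.
Others report (2, 2, 18): truth gives 2; no alternative beats it.
(Checking all 125 profiles: 4 have a profitable deviation, 121 do not.)

4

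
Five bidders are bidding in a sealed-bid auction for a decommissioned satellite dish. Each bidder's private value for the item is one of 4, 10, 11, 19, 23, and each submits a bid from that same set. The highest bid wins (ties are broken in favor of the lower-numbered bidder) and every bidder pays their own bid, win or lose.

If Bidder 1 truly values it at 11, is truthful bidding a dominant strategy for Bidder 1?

Consider the case where Bidder 2 bids 4, Bidder 3 bids 4, Bidder 4 bids 4 and Bidder 5 bids 4.
Truthful bid 11: wins, pays 11, utility 11 - 11 = 0.
Bid 4 instead: wins, pays 4, utility 11 - 4 = 7.
Since 7 > 0, bidding 4 is strictly better here, so truthful bidding is not dominant.

No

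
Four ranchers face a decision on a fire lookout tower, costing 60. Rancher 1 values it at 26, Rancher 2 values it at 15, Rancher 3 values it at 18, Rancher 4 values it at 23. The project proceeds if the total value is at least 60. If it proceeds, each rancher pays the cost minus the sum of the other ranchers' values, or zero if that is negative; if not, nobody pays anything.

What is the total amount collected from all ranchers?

5

Total value 82 ≥ cost 60, so it is built.
Rancher 1: others sum to 56; max(0, 60 - 56) = 4.
Rancher 2: others sum to 67; max(0, 60 - 67) = 0.
Rancher 3: others sum to 64; max(0, 60 - 64) = 0.
Rancher 4: others sum to 59; max(0, 60 - 59) = 1.
Total collected = 4 + 0 + 0 + 1 = 5.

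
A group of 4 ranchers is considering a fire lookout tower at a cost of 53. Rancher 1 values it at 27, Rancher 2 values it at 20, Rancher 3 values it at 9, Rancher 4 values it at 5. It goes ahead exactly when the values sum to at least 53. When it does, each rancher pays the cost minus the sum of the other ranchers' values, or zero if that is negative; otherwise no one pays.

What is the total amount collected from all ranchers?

32

Total value 61 ≥ cost 53, so it is built.
Rancher 1: others sum to 34; max(0, 53 - 34) = 19.
Rancher 2: others sum to 41; max(0, 53 - 41) = 12.
Rancher 3: others sum to 52; max(0, 53 - 52) = 1.
Rancher 4: others sum to 56; max(0, 53 - 56) = 0.
Total collected = 19 + 12 + 1 + 0 = 32.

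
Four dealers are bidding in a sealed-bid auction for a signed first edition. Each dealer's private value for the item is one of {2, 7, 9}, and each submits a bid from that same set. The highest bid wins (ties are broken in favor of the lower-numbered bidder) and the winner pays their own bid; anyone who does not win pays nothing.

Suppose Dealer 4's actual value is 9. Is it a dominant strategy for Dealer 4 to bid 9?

Consider the case where Dealer 1 bids 2, Dealer 2 bids 2 and Dealer 3 bids 2.
Truthful bid 9: wins, pays 9, utility 9 - 9 = 0.
Bid 7 instead: wins, pays 7, utility 9 - 7 = 2.
Since 2 > 0, bidding 7 is strictly better here, so truthful bidding is not dominant.

No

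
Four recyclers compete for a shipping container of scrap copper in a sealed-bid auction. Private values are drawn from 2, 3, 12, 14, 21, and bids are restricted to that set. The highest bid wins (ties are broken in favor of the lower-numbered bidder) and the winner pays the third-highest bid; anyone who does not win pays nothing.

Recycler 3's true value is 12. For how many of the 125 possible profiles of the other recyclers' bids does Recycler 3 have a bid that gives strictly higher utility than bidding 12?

Others bid (2, 2, 14): truth gives 0; bid 14 gives 10 > 0. Violating.
Others bid (2, 2, 21): truth gives 0; bid 21 gives 10 > 0. Violating.
Others bid (2, 3, 14): truth gives 0; bid 14 gives 9 > 0. Violating.
Others bid (2, 3, 21): truth gives 0; bid 21 gives 9 > 0. Violating.
Others bid (2, 2, 2): truth gives 10; no alternative beats it.
Others bid (2, 2, 3): truth gives 10; no alternative beats it.
(Checking all 125 profiles: 24 have a profitable deviation, 101 do not.)

24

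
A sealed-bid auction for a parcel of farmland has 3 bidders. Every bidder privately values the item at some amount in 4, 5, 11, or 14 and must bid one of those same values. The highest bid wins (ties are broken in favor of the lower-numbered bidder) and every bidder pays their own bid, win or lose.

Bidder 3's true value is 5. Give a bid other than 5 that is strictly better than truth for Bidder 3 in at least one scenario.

Suppose Bidder 1 bids 4 and Bidder 2 bids 5.
Bid 5: loses but pays 5, utility -5.
Bid 4: loses but pays 4, utility -4.
So bidding 4 beats truth here (-4 > -5).

4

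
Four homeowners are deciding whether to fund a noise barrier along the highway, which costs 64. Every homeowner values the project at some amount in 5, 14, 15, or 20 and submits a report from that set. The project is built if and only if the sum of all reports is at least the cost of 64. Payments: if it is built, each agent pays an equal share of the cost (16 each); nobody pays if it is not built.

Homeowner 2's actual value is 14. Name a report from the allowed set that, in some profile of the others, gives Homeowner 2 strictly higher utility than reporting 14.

Suppose Homeowner 1 reports 14, Homeowner 3 reports 20 and Homeowner 4 reports 20.
Report 14: project built, pays 16, utility 14 - 16 = -2.
Report 5: project not built, utility 0.
So reporting 5 beats truth here (0 > -2).

5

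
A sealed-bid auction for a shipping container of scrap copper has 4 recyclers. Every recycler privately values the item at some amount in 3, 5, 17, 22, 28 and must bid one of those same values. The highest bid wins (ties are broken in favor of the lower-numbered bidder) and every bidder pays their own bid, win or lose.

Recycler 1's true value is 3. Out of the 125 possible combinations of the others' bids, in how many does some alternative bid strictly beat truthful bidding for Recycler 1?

7

Others bid (3, 3, 5): truth gives -3; bid 5 gives -2 > -3. Violating.
Others bid (3, 5, 3): truth gives -3; bid 5 gives -2 > -3. Violating.
Others bid (3, 5, 5): truth gives -3; bid 5 gives -2 > -3. Violating.
Others bid (5, 3, 3): truth gives -3; bid 5 gives -2 > -3. Violating.
Others bid (3, 3, 3): truth gives 0; no alternative beats it.
Others bid (3, 3, 17): truth gives -3; no alternative beats it.
(Checking all 125 profiles: 7 have a profitable deviation, 118 do not.)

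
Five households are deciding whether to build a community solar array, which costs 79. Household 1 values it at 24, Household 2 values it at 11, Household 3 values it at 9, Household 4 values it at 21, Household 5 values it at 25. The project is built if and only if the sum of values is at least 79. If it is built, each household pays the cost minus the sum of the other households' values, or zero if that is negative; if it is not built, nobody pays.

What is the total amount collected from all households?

37

Total value 90 ≥ cost 79, so it is built.
Household 1: others sum to 66; max(0, 79 - 66) = 13.
Household 2: others sum to 79; max(0, 79 - 79) = 0.
Household 3: others sum to 81; max(0, 79 - 81) = 0.
Household 4: others sum to 69; max(0, 79 - 69) = 10.
Household 5: others sum to 65; max(0, 79 - 65) = 14.
Total collected = 13 + 0 + 0 + 10 + 14 = 37.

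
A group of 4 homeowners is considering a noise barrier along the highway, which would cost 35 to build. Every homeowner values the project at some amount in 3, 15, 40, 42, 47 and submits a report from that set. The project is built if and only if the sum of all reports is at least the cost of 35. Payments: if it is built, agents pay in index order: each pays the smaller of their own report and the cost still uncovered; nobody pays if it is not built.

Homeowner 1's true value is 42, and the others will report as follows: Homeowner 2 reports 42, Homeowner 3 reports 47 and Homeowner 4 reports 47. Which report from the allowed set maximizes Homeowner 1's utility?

3

Report 3: project built, pays 3, utility 42 - 3 = 39.
Report 15: project built, pays 15, utility 42 - 15 = 27.
Report 40: project built, pays 35, utility 42 - 35 = 7.
Report 42: project built, pays 35, utility 42 - 35 = 7.
Report 47: project built, pays 35, utility 42 - 35 = 7.
The best choice is 3 with utility 39.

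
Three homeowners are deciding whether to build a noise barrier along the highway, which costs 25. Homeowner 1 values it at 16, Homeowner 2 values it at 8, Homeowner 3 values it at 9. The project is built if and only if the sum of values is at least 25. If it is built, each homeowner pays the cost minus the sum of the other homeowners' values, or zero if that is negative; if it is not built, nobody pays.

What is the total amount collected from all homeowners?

9

Total value 33 ≥ cost 25, so it is built.
Homeowner 1: others sum to 17; max(0, 25 - 17) = 8.
Homeowner 2: others sum to 25; max(0, 25 - 25) = 0.
Homeowner 3: others sum to 24; max(0, 25 - 24) = 1.
Total collected = 8 + 0 + 1 = 9.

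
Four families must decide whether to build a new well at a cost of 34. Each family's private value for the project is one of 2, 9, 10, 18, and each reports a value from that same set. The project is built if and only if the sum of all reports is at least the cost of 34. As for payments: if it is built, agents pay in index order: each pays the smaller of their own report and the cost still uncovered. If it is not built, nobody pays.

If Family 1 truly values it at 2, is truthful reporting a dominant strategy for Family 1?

Yes

Check each profile of the others' reports and compare truth against every alternative report.
Others report (2, 9, 18): truth gives 0, best alternative gives -7.
Others report (2, 10, 18): truth gives 0, best alternative gives -7.
Others report (2, 18, 9): truth gives 0, best alternative gives -7.
Others report (2, 18, 10): truth gives 0, best alternative gives -7.
Others report (2, 18, 18): truth gives 0, best alternative gives -7.
Others report (9, 2, 18): truth gives 0, best alternative gives -7.
(Remaining 58 profiles checked similarly; truth is weakly best in each.)
In every case the truthful report is at least as good as any alternative, so it is a dominant strategy.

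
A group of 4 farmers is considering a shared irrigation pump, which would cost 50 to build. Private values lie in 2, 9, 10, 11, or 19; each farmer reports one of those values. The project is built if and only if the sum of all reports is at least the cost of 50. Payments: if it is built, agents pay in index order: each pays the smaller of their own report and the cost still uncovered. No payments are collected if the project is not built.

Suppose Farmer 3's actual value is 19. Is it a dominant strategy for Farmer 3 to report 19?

Consider the case where Farmer 1 reports 2, Farmer 2 reports 19 and Farmer 4 reports 19.
Truthful report 19: project built, pays 19, utility 19 - 19 = 0.
Report 10 instead: project built, pays 10, utility 19 - 10 = 9.
Since 9 > 0, reporting 10 is strictly better here, so truthful reporting is not dominant.

No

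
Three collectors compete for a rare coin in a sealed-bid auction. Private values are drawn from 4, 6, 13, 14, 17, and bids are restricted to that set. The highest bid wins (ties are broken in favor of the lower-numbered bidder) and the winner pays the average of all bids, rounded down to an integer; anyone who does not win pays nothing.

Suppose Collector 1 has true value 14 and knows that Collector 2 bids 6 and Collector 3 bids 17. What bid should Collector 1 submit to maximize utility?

17

Bid 4: loses, pays 0, utility 0.
Bid 6: loses, pays 0, utility 0.
Bid 13: loses, pays 0, utility 0.
Bid 14: loses, pays 0, utility 0.
Bid 17: wins, pays 13, utility 14 - 13 = 1.
The best choice is 17 with utility 1.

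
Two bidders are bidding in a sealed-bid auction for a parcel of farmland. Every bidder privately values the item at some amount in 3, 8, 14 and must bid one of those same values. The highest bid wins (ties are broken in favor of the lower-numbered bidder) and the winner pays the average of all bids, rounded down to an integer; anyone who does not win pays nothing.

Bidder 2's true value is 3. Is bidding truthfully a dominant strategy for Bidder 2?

Check each profile of the others' bids and compare truth against every alternative bid.
Others bid (3): truth gives 0, best alternative gives -2.
Others bid (8): truth gives 0, best alternative gives 0.
Others bid (14): truth gives 0, best alternative gives 0.
In every case the truthful bid is at least as good as any alternative, so it is a dominant strategy.

Yes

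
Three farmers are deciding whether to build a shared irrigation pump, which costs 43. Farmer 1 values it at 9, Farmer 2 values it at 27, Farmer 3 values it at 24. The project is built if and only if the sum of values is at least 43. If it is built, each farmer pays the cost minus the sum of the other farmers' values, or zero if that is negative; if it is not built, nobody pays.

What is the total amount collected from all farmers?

17

Total value 60 ≥ cost 43, so it is built.
Farmer 1: others sum to 51; max(0, 43 - 51) = 0.
Farmer 2: others sum to 33; max(0, 43 - 33) = 10.
Farmer 3: others sum to 36; max(0, 43 - 36) = 7.
Total collected = 0 + 10 + 7 = 17.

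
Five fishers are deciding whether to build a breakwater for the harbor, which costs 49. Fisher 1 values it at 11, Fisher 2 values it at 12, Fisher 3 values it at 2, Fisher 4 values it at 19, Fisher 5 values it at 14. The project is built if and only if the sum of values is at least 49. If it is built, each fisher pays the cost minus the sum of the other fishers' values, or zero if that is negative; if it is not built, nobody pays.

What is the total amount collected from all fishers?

20

Total value 58 ≥ cost 49, so it is built.
Fisher 1: others sum to 47; max(0, 49 - 47) = 2.
Fisher 2: others sum to 46; max(0, 49 - 46) = 3.
Fisher 3: others sum to 56; max(0, 49 - 56) = 0.
Fisher 4: others sum to 39; max(0, 49 - 39) = 10.
Fisher 5: others sum to 44; max(0, 49 - 44) = 5.
Total collected = 2 + 3 + 0 + 10 + 5 = 20.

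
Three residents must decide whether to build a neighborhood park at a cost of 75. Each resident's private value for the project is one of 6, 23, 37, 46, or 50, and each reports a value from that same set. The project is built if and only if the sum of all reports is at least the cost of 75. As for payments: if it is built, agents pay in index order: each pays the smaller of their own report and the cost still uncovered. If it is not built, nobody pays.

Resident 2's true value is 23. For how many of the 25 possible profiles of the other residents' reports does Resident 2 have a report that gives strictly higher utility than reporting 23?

13

Others report (23, 46): truth gives 0; report 6 gives 17 > 0. Violating.
Others report (23, 50): truth gives 0; report 6 gives 17 > 0. Violating.
Others report (37, 37): truth gives 0; report 6 gives 17 > 0. Violating.
Others report (37, 46): truth gives 0; report 6 gives 17 > 0. Violating.
Others report (6, 6): truth gives 0; no alternative beats it.
Others report (6, 23): truth gives 0; no alternative beats it.
(Checking all 25 profiles: 13 have a profitable deviation, 12 do not.)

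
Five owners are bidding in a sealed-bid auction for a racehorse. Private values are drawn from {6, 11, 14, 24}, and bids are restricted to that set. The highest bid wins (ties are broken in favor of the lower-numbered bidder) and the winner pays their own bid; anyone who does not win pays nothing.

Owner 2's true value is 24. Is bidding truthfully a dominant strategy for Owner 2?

Consider the case where Owner 1 bids 6, Owner 3 bids 6, Owner 4 bids 6 and Owner 5 bids 6.
Truthful bid 24: wins, pays 24, utility 24 - 24 = 0.
Bid 11 instead: wins, pays 11, utility 24 - 11 = 13.
Since 13 > 0, bidding 11 is strictly better here, so truthful bidding is not dominant.

No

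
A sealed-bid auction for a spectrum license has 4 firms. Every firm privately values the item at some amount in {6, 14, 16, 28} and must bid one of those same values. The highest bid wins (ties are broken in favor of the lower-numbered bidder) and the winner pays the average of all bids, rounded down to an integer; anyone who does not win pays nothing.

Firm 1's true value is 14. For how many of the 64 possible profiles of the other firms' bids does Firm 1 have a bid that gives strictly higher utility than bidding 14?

Others bid (6, 6, 6): truth gives 6; bid 6 gives 8 > 6. Violating.
Others bid (6, 6, 16): truth gives 0; bid 16 gives 3 > 0. Violating.
Others bid (6, 14, 16): truth gives 0; bid 16 gives 1 > 0. Violating.
Others bid (6, 16, 6): truth gives 0; bid 16 gives 3 > 0. Violating.
Others bid (6, 6, 14): truth gives 4; no alternative beats it.
Others bid (6, 6, 28): truth gives 0; no alternative beats it.
(Checking all 64 profiles: 13 have a profitable deviation, 51 do not.)

13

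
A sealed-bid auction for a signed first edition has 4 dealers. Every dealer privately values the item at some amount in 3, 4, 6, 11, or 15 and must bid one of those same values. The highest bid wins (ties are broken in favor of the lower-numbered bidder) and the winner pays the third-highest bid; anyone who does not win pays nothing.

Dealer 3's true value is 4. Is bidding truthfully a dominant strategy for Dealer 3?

No

Consider the case where Dealer 1 bids 3, Dealer 2 bids 3 and Dealer 4 bids 6.
Truthful bid 4: loses, pays 0, utility 0.
Bid 6 instead: wins, pays 3, utility 4 - 3 = 1.
Since 1 > 0, bidding 6 is strictly better here, so truthful bidding is not dominant.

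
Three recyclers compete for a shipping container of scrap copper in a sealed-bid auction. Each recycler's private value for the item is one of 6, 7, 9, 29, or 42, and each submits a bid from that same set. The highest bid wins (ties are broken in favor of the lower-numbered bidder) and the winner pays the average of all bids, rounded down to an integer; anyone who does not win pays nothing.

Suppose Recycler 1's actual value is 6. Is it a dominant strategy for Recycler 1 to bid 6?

Check each profile of the others' bids and compare truth against every alternative bid.
Others bid (7, 7): truth gives 0, best alternative gives -1.
Others bid (6, 6): truth gives 0, best alternative gives 0.
Others bid (6, 7): truth gives 0, best alternative gives 0.
Others bid (6, 9): truth gives 0, best alternative gives 0.
Others bid (6, 29): truth gives 0, best alternative gives 0.
Others bid (6, 42): truth gives 0, best alternative gives 0.
(Remaining 19 profiles checked similarly; truth is weakly best in each.)
In every case the truthful bid is at least as good as any alternative, so it is a dominant strategy.

Yes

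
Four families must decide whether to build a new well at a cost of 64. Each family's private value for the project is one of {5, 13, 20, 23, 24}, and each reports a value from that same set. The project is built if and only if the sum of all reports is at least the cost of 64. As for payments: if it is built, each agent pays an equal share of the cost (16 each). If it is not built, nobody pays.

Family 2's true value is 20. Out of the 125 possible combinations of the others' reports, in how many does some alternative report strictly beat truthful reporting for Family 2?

Others report (5, 13, 23): truth gives 0; report 23 gives 4 > 0. Violating.
Others report (5, 13, 24): truth gives 0; report 23 gives 4 > 0. Violating.
Others report (5, 23, 13): truth gives 0; report 23 gives 4 > 0. Violating.
Others report (5, 24, 13): truth gives 0; report 23 gives 4 > 0. Violating.
Others report (5, 5, 5): truth gives 0; no alternative beats it.
Others report (5, 5, 13): truth gives 0; no alternative beats it.
(Checking all 125 profiles: 12 have a profitable deviation, 113 do not.)

12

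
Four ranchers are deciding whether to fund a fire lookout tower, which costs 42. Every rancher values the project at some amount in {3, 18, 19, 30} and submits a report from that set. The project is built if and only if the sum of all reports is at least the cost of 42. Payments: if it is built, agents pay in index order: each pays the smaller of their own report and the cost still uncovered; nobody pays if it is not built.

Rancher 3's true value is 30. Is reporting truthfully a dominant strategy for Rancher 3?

No

Consider the case where Rancher 1 reports 3, Rancher 2 reports 3 and Rancher 4 reports 18.
Truthful report 30: project built, pays 30, utility 30 - 30 = 0.
Report 18 instead: project built, pays 18, utility 30 - 18 = 12.
Since 12 > 0, reporting 18 is strictly better here, so truthful reporting is not dominant.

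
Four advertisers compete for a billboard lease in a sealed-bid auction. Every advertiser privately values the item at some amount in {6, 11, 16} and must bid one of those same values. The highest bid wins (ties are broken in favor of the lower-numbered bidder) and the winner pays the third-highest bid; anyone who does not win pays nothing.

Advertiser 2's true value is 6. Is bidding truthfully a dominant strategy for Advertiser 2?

Yes

Check each profile of the others' bids and compare truth against every alternative bid.
Others bid (6, 11, 11): truth gives 0, best alternative gives -5.
Others bid (6, 6, 6): truth gives 0, best alternative gives 0.
Others bid (6, 6, 11): truth gives 0, best alternative gives 0.
Others bid (6, 6, 16): truth gives 0, best alternative gives 0.
Others bid (6, 11, 6): truth gives 0, best alternative gives 0.
Others bid (6, 11, 16): truth gives 0, best alternative gives 0.
(Remaining 21 profiles checked similarly; truth is weakly best in each.)
In every case the truthful bid is at least as good as any alternative, so it is a dominant strategy.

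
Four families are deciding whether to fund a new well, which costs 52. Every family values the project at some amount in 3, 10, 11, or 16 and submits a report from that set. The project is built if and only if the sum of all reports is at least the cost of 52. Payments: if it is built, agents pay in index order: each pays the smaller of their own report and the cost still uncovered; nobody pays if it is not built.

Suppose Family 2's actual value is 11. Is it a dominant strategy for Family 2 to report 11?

Consider the case where Family 1 reports 10, Family 3 reports 16 and Family 4 reports 16.
Truthful report 11: project built, pays 11, utility 11 - 11 = 0.
Report 10 instead: project built, pays 10, utility 11 - 10 = 1.
Since 1 > 0, reporting 10 is strictly better here, so truthful reporting is not dominant.

No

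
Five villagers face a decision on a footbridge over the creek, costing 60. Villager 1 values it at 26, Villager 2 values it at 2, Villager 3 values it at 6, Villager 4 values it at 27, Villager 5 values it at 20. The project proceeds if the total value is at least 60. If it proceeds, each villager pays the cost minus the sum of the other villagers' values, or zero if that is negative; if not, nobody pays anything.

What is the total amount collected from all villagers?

11

Total value 81 ≥ cost 60, so it is built.
Villager 1: others sum to 55; max(0, 60 - 55) = 5.
Villager 2: others sum to 79; max(0, 60 - 79) = 0.
Villager 3: others sum to 75; max(0, 60 - 75) = 0.
Villager 4: others sum to 54; max(0, 60 - 54) = 6.
Villager 5: others sum to 61; max(0, 60 - 61) = 0.
Total collected = 5 + 0 + 0 + 6 + 0 = 11.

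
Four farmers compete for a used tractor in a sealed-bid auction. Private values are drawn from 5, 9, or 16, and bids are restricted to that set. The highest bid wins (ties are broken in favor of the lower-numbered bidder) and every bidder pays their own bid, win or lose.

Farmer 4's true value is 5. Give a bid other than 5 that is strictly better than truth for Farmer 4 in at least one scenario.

9

Suppose Farmer 1 bids 5, Farmer 2 bids 5 and Farmer 3 bids 5.
Bid 5: loses but pays 5, utility -5.
Bid 9: wins, pays 9, utility 5 - 9 = -4.
So bidding 9 beats truth here (-4 > -5).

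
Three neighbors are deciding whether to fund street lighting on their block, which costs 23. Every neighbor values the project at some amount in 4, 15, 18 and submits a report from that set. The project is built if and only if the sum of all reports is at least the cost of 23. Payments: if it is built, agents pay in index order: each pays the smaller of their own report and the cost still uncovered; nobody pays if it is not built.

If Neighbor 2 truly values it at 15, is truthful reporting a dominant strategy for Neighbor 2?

Consider the case where Neighbor 1 reports 4 and Neighbor 3 reports 15.
Truthful report 15: project built, pays 15, utility 15 - 15 = 0.
Report 4 instead: project built, pays 4, utility 15 - 4 = 11.
Since 11 > 0, reporting 4 is strictly better here, so truthful reporting is not dominant.

No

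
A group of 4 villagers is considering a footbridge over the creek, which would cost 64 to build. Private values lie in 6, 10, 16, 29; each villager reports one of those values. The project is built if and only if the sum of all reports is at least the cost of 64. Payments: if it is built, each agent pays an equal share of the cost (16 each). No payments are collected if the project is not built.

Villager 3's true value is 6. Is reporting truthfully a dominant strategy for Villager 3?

Yes

Check each profile of the others' reports and compare truth against every alternative report.
Others report (10, 16, 29): truth gives 0, best alternative gives -10.
Others report (10, 29, 16): truth gives 0, best alternative gives -10.
Others report (16, 10, 29): truth gives 0, best alternative gives -10.
Others report (16, 29, 10): truth gives 0, best alternative gives -10.
Others report (29, 10, 16): truth gives 0, best alternative gives -10.
Others report (29, 16, 10): truth gives 0, best alternative gives -10.
(Remaining 58 profiles checked similarly; truth is weakly best in each.)
In every case the truthful report is at least as good as any alternative, so it is a dominant strategy.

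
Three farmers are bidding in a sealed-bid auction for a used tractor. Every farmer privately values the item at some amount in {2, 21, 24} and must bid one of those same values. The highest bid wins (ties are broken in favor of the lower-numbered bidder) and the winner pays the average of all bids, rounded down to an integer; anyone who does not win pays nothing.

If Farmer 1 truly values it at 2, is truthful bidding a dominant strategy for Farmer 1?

Check each profile of the others' bids and compare truth against every alternative bid.
Others bid (21, 21): truth gives 0, best alternative gives -19.
Others bid (2, 21): truth gives 0, best alternative gives -12.
Others bid (21, 2): truth gives 0, best alternative gives -12.
Others bid (2, 2): truth gives 0, best alternative gives -6.
Others bid (2, 24): truth gives 0, best alternative gives 0.
Others bid (21, 24): truth gives 0, best alternative gives 0.
(Remaining 3 profiles checked similarly; truth is weakly best in each.)
In every case the truthful bid is at least as good as any alternative, so it is a dominant strategy.

Yes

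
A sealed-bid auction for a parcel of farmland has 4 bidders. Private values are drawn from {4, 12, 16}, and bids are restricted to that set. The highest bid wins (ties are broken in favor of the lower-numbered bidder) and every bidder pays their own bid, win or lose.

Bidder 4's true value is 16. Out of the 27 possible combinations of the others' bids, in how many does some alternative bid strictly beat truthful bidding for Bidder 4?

Others bid (4, 4, 4): truth gives 0; bid 12 gives 4 > 0. Violating.
Others bid (4, 4, 16): truth gives -16; bid 4 gives -4 > -16. Violating.
Others bid (4, 12, 16): truth gives -16; bid 4 gives -4 > -16. Violating.
Others bid (4, 16, 4): truth gives -16; bid 4 gives -4 > -16. Violating.
Others bid (4, 4, 12): truth gives 0; no alternative beats it.
Others bid (4, 12, 4): truth gives 0; no alternative beats it.
(Checking all 27 profiles: 20 have a profitable deviation, 7 do not.)

20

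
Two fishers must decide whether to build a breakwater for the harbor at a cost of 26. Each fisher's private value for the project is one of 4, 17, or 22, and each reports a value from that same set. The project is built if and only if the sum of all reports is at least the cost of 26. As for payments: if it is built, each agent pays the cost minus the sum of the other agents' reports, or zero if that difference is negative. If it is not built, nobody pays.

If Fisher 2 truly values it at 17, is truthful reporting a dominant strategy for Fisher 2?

Check each profile of the others' reports and compare truth against every alternative report.
Others report (22): truth gives 13, best alternative gives 13.
Others report (17): truth gives 8, best alternative gives 8.
Others report (4): truth gives 0, best alternative gives 0.
In every case the truthful report is at least as good as any alternative, so it is a dominant strategy.

Yes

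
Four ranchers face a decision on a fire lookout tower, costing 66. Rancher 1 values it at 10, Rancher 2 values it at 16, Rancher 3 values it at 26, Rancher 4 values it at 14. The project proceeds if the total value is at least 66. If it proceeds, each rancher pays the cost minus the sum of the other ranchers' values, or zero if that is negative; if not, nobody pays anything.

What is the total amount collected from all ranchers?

Total value 66 ≥ cost 66, so it is built.
Rancher 1: others sum to 56; max(0, 66 - 56) = 10.
Rancher 2: others sum to 50; max(0, 66 - 50) = 16.
Rancher 3: others sum to 40; max(0, 66 - 40) = 26.
Rancher 4: others sum to 52; max(0, 66 - 52) = 14.
Total collected = 10 + 16 + 26 + 14 = 66.

66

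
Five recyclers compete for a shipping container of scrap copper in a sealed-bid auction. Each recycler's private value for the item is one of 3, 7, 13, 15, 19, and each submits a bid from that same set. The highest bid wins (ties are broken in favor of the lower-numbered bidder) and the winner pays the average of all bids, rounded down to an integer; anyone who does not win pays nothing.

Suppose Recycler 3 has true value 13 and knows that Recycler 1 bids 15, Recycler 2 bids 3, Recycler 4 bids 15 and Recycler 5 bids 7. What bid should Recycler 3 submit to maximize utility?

Bid 3: loses, pays 0, utility 0.
Bid 7: loses, pays 0, utility 0.
Bid 13: loses, pays 0, utility 0.
Bid 15: loses, pays 0, utility 0.
Bid 19: wins, pays 11, utility 13 - 11 = 2.
The best choice is 19 with utility 2.

19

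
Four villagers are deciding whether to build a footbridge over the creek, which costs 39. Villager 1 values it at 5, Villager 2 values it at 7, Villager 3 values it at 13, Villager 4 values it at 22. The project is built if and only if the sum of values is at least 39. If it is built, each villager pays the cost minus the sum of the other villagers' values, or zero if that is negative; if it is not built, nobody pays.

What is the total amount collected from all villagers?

19

Total value 47 ≥ cost 39, so it is built.
Villager 1: others sum to 42; max(0, 39 - 42) = 0.
Villager 2: others sum to 40; max(0, 39 - 40) = 0.
Villager 3: others sum to 34; max(0, 39 - 34) = 5.
Villager 4: others sum to 25; max(0, 39 - 25) = 14.
Total collected = 0 + 0 + 5 + 14 = 19.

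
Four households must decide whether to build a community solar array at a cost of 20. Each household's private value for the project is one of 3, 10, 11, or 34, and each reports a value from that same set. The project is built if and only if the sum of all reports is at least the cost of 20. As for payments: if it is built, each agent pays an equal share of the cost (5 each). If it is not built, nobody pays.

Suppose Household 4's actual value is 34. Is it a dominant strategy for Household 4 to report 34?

Check each profile of the others' reports and compare truth against every alternative report.
Others report (3, 3, 3): truth gives 29, best alternative gives 29.
Others report (3, 3, 10): truth gives 29, best alternative gives 29.
Others report (3, 3, 11): truth gives 29, best alternative gives 29.
Others report (3, 3, 34): truth gives 29, best alternative gives 29.
Others report (3, 10, 3): truth gives 29, best alternative gives 29.
Others report (3, 10, 10): truth gives 29, best alternative gives 29.
(Remaining 58 profiles checked similarly; truth is weakly best in each.)
In every case the truthful report is at least as good as any alternative, so it is a dominant strategy.

Yes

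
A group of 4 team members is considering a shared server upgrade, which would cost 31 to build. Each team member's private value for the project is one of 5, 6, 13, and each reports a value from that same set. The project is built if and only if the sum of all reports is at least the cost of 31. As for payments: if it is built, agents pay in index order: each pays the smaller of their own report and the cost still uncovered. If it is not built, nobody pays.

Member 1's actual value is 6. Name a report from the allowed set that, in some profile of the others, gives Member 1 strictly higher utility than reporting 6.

5

Suppose Member 2 reports 5, Member 3 reports 13 and Member 4 reports 13.
Report 6: project built, pays 6, utility 6 - 6 = 0.
Report 5: project built, pays 5, utility 6 - 5 = 1.
So reporting 5 beats truth here (1 > 0).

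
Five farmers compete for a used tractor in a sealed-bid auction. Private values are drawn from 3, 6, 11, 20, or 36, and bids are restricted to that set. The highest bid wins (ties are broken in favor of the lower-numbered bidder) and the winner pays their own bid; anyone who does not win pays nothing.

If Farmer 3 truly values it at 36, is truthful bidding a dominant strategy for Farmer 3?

Consider the case where Farmer 1 bids 3, Farmer 2 bids 3, Farmer 4 bids 3 and Farmer 5 bids 3.
Truthful bid 36: wins, pays 36, utility 36 - 36 = 0.
Bid 6 instead: wins, pays 6, utility 36 - 6 = 30.
Since 30 > 0, bidding 6 is strictly better here, so truthful bidding is not dominant.

No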